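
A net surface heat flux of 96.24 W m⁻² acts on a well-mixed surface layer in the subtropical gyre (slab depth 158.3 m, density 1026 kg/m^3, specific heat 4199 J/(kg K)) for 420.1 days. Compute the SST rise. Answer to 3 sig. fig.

5.12 K

Areal heat capacity C = ρ c_p D = 1026 × 4199 × 158.3 = 6.82×10^8 J m⁻² K⁻¹.
Net heat input Q = F Δt = 96.24 × (420.1 days × 86400 s/day) = 3.49×10^9 J/m².
ΔT = Q / C = 3.49×10^9 / 6.82×10^8 = 5.12 K.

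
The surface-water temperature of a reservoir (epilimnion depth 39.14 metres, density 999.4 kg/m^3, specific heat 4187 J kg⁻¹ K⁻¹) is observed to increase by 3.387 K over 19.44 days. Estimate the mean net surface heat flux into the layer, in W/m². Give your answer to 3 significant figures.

330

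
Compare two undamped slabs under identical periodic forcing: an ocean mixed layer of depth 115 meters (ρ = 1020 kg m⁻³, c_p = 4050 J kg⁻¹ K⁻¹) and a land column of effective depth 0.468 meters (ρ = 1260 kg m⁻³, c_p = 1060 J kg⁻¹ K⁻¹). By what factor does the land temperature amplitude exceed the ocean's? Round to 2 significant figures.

C_ocean = 1020 × 4050 × 115 = 4.75×10^8 J/(m²·K).
C_land = 1260 × 1060 × 0.468 = 6.25×10^5 J/(m²·K).
Undamped amplitude ∝ 1/C, so A_land/A_ocean = C_ocean/C_land = 760.

760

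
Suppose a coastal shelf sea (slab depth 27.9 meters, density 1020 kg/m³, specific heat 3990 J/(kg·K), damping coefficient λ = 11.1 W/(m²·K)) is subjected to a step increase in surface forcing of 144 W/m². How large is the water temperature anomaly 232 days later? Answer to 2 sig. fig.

11 K

Areal heat capacity C = ρ c_p D = 1020 × 3990 × 27.9 = 1.14×10^8 J/(m²·K).
τ = C / λ = 1.14×10^8 / 11.1 = 1.02×10^7 s.
Equilibrium anomaly ΔT_eq = F / λ = 144 / 11.1 = 13.0 K.
t = 232 days = 2.00×10^7 s, so t/τ = 1.96.
ΔT(t) = ΔT_eq (1 − e^(−t/τ)) = 13.0 × (1 − e^−1.96) = 11.1 K.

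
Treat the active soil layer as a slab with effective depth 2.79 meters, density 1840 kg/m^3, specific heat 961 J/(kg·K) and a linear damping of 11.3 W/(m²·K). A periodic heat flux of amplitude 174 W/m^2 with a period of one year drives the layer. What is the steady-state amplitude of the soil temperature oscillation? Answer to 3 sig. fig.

15.3 K

Areal heat capacity C = ρ c_p D = 1840 × 961 × 2.79 = 4.93×10^6 J m⁻² K⁻¹.
Angular frequency ω = 2π / T = 2π / 3.15×10^7 s = 1.99×10^-7 s⁻¹.
√((Cω)² + λ²) = √((0.983)² + 11.3²) = 11.3 W/(m²·K).
Amplitude A = F₀ / √((Cω)²+λ²) = 174 / 11.3 = 15.3 K.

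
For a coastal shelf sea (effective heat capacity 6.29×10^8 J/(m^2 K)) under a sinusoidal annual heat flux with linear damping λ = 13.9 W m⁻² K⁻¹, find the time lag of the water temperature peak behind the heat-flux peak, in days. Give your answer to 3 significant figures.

84.8 days

Areal heat capacity C = 6.29×10^8 J/(m^2 K) (given).
ω = 2π / 3.15×10^7 s = 1.99×10^-7 s⁻¹.
Phase lag φ = arctan(Cω/λ) = arctan(125/13.9) = 1.46 rad.
Time lag = φ / ω = 1.46 / 1.99×10^-7 = 7.33×10^6 s = 84.8 days.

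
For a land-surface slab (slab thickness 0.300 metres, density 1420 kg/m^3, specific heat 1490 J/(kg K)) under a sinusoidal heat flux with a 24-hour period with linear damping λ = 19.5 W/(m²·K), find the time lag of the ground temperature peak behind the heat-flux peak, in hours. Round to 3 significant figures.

Areal heat capacity C = ρ c_p D = 1420 × 1490 × 0.300 = 6.35×10^5 J m⁻² K⁻¹.
ω = 2π / 86400 s = 7.27×10^-5 s⁻¹.
Phase lag φ = arctan(Cω/λ) = arctan(46.2/19.5) = 1.17 rad.
Time lag = φ / ω = 1.17 / 7.27×10^-5 = 16100 s = 4.47 hours.

4.47 hours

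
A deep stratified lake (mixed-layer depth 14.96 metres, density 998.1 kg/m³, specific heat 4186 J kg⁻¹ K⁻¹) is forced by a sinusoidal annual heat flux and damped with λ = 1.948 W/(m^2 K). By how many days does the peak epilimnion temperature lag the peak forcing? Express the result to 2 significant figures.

82 days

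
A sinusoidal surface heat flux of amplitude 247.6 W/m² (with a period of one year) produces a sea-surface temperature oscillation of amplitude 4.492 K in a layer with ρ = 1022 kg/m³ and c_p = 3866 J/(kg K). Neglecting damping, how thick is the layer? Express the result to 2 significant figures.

ω = 2π / 3.15×10^7 s = 1.99×10^-7 s⁻¹.
Required C = F₀ / (A ω) = 247.6 / (4.492 × 1.99×10^-7) = 2.77×10^8 J/(m²·K).
D = C / (ρ c_p) = 2.77×10^8 / (1022 × 3866) = 70.0 m.

70 m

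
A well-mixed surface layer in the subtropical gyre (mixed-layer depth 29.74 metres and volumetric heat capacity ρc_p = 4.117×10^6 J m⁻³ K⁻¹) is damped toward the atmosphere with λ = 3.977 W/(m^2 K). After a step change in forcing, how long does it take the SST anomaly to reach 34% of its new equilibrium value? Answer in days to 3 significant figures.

148 days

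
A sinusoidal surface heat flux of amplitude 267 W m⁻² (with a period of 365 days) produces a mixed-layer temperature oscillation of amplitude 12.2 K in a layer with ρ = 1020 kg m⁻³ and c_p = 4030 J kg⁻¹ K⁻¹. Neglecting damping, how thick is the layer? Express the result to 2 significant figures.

ω = 2π / 3.15×10^7 s = 1.99×10^-7 s⁻¹.
Required C = F₀ / (A ω) = 267 / (12.2 × 1.99×10^-7) = 1.10×10^8 J/(m²·K).
D = C / (ρ c_p) = 1.10×10^8 / (1020 × 4030) = 26.7 m.

27 m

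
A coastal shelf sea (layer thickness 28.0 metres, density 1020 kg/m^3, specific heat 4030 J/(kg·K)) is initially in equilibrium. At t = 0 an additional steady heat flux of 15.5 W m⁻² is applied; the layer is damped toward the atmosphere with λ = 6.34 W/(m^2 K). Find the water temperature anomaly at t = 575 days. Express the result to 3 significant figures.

Areal heat capacity C = ρ c_p D = 1020 × 4030 × 28.0 = 1.15×10^8 J/(m²·K).
τ = C / λ = 1.15×10^8 / 6.34 = 1.82×10^7 s.
Equilibrium anomaly ΔT_eq = F / λ = 15.5 / 6.34 = 2.44 K.
t = 575 days = 4.97×10^7 s, so t/τ = 2.74.
ΔT(t) = ΔT_eq (1 − e^(−t/τ)) = 2.44 × (1 − e^−2.74) = 2.29 K.

2.29 K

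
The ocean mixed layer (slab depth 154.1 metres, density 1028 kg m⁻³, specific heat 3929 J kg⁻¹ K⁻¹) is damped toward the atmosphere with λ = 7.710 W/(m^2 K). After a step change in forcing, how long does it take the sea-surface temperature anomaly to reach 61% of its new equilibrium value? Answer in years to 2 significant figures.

Areal heat capacity C = ρ c_p D = 1028 × 3929 × 154.1 = 6.22×10^8 J/(m²·K).
τ = C / λ = 6.22×10^8 / 7.710 = 8.07×10^7 s.
Fraction reached: 1 − e^(−t/τ) = 0.61 ⇒ t = −τ ln(1 − 0.61) = τ × 0.942.
t = 7.60×10^7 s = 2.41 years.

2.4 years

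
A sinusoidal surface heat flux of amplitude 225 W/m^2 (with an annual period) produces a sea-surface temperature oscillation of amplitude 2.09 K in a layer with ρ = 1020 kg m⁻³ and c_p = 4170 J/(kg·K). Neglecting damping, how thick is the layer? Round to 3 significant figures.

ω = 2π / 3.15×10^7 s = 1.99×10^-7 s⁻¹.
Required C = F₀ / (A ω) = 225 / (2.09 × 1.99×10^-7) = 5.40×10^8 J/(m²·K).
D = C / (ρ c_p) = 5.40×10^8 / (1020 × 4170) = 127 m.

127 m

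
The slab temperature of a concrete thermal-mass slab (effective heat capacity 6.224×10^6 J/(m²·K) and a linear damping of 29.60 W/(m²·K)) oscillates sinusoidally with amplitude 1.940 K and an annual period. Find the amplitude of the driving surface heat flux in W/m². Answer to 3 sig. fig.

57.5

Areal heat capacity C = 6.224×10^6 J/(m²·K) (given).
ω = 2π / 3.15×10^7 s = 1.99×10^-7 s⁻¹.
√((Cω)² + λ²) = √((1.24)² + 29.60²) = 29.6 W/(m²·K).
F₀ = A × √((Cω)²+λ²) = 1.940 × 29.6 = 57.5 W/m².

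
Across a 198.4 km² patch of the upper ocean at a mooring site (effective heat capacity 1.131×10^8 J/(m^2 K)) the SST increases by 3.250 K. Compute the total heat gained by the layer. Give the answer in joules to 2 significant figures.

7.3×10^16 J

Areal heat capacity C = 1.131×10^8 J/(m^2 K) (given).
Heat per unit area: q = C ΔT = 1.13×10^8 × 3.250 = 3.68×10^8 J/m².
Total heat: Q = q × A = 3.68×10^8 × (198.4 × 10⁶ m²) = 7.29×10^16 J.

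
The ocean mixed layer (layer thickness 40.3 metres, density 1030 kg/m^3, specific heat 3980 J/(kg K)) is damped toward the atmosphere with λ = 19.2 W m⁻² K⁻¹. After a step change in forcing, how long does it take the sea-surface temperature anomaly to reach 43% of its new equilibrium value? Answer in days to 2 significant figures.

56 days

Areal heat capacity C = ρ c_p D = 1030 × 3980 × 40.3 = 1.65×10^8 J m⁻² K⁻¹.
τ = C / λ = 1.65×10^8 / 19.2 = 8.60×10^6 s.
Fraction reached: 1 − e^(−t/τ) = 0.43 ⇒ t = −τ ln(1 − 0.43) = τ × 0.562.
t = 4.84×10^6 s = 56.0 days.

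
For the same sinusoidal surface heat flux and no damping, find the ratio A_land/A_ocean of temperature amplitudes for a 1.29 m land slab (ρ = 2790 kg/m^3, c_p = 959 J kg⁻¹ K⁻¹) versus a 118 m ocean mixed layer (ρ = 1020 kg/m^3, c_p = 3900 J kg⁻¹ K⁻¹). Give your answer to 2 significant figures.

140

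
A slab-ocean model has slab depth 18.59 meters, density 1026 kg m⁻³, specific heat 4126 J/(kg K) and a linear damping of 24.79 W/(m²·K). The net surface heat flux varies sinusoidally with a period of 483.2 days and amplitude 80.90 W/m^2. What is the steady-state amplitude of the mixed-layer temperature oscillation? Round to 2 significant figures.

2.9 K

Areal heat capacity C = ρ c_p D = 1026 × 4126 × 18.59 = 7.87×10^7 J/(m^2 K).
Angular frequency ω = 2π / T = 2π / 4.17×10^7 s = 1.51×10^-7 s⁻¹.
√((Cω)² + λ²) = √((11.8)² + 24.79²) = 27.5 W/(m²·K).
Amplitude A = F₀ / √((Cω)²+λ²) = 80.90 / 27.5 = 2.94 K.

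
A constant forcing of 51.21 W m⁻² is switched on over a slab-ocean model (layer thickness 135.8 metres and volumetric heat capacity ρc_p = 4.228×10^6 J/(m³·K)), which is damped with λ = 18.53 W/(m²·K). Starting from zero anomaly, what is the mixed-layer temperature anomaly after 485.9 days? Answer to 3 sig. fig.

Areal heat capacity C = ρc_p × D = 4.228×10^6 × 135.8 = 5.74×10^8 J m⁻² K⁻¹.
τ = C / λ = 5.74×10^8 / 18.53 = 3.10×10^7 s.
Equilibrium anomaly ΔT_eq = F / λ = 51.21 / 18.53 = 2.76 K.
t = 485.9 days = 4.20×10^7 s, so t/τ = 1.35.
ΔT(t) = ΔT_eq (1 − e^(−t/τ)) = 2.76 × (1 − e^−1.35) = 2.05 K.

2.05 K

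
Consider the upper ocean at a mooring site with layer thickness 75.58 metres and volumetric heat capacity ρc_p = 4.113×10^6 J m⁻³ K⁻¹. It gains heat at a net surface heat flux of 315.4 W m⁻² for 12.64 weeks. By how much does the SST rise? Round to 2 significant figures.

Areal heat capacity C = ρc_p × D = 4.113×10^6 × 75.58 = 3.11×10^8 J m⁻² K⁻¹.
Net heat input Q = F Δt = 315.4 × (12.64 weeks × 6.048×10^5 s/week) = 2.41×10^9 J/m².
ΔT = Q / C = 2.41×10^9 / 3.11×10^8 = 7.76 K.

7.8 K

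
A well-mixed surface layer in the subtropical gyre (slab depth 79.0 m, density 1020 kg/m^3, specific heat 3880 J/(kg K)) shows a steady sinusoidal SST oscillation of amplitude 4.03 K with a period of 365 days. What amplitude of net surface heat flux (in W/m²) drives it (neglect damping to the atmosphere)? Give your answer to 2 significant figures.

Areal heat capacity C = ρ c_p D = 1020 × 3880 × 79.0 = 3.13×10^8 J/(m²·K).
ω = 2π / 3.15×10^7 s = 1.99×10^-7 s⁻¹.
Cω = 3.13×10^8 × 1.99×10^-7 = 62.3 W/(m²·K).
F₀ = A × Cω = 4.03 × 62.3 = 251 W/m².

250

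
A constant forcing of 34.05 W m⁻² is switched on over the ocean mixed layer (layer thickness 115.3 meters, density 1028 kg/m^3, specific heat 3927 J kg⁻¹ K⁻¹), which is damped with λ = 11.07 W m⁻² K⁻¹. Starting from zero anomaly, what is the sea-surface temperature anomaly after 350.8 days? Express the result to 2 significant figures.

1.6 K

Areal heat capacity C = ρ c_p D = 1028 × 3927 × 115.3 = 4.65×10^8 J m⁻² K⁻¹.
τ = C / λ = 4.65×10^8 / 11.07 = 4.20×10^7 s.
Equilibrium anomaly ΔT_eq = F / λ = 34.05 / 11.07 = 3.08 K.
t = 350.8 days = 3.03×10^7 s, so t/τ = 0.721.
ΔT(t) = ΔT_eq (1 − e^(−t/τ)) = 3.08 × (1 − e^−0.721) = 1.58 K.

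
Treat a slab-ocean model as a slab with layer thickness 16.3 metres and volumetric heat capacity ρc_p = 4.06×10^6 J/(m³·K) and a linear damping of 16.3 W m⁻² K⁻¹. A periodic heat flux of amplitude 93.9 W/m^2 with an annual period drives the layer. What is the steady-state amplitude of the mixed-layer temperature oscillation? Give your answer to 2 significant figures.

4.5 K

Areal heat capacity C = ρc_p × D = 4.06×10^6 × 16.3 = 6.62×10^7 J/(m^2 K).
Angular frequency ω = 2π / T = 2π / 3.15×10^7 s = 1.99×10^-7 s⁻¹.
√((Cω)² + λ²) = √((13.2)² + 16.3²) = 21.0 W/(m²·K).
Amplitude A = F₀ / √((Cω)²+λ²) = 93.9 / 21.0 = 4.48 K.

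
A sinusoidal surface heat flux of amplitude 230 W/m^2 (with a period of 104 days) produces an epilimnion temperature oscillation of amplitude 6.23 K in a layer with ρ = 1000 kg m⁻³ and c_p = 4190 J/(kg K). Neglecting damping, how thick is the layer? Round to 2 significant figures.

13 m

ω = 2π / 8.99×10^6 s = 6.99×10^-7 s⁻¹.
Required C = F₀ / (A ω) = 230 / (6.23 × 6.99×10^-7) = 5.28×10^7 J/(m²·K).
D = C / (ρ c_p) = 5.28×10^7 / (1000 × 4190) = 12.6 m.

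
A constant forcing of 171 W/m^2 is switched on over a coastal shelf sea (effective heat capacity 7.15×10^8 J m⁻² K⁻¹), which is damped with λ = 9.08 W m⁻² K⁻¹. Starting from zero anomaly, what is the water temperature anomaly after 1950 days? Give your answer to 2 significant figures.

17 K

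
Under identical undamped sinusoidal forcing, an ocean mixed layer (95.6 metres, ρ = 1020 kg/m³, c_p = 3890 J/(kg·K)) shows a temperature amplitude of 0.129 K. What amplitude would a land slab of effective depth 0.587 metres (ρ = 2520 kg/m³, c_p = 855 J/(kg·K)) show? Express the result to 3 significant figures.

C_ocean = 3.79×10^8 J/(m²·K); C_land = 1.26×10^6 J/(m²·K).
A ∝ 1/C ⇒ A_land = A_ocean × C_ocean/C_land = 0.129 × 300 = 38.7 K.

38.7 K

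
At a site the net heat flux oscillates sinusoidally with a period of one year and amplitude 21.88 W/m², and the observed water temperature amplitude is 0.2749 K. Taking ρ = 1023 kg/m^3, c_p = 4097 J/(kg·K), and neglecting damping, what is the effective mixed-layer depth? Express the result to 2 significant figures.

95 m

ω = 2π / 3.15×10^7 s = 1.99×10^-7 s⁻¹.
Required C = F₀ / (A ω) = 21.88 / (0.2749 × 1.99×10^-7) = 3.99×10^8 J/(m²·K).
D = C / (ρ c_p) = 3.99×10^8 / (1023 × 4097) = 95.3 m.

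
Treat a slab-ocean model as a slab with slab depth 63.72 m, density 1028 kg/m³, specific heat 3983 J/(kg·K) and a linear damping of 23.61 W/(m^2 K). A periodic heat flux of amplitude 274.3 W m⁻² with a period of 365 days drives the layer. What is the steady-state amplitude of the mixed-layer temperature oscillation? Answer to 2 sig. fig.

Areal heat capacity C = ρ c_p D = 1028 × 3983 × 63.72 = 2.61×10^8 J/(m²·K).
Angular frequency ω = 2π / T = 2π / 3.15×10^7 s = 1.99×10^-7 s⁻¹.
√((Cω)² + λ²) = √((52.0)² + 23.61²) = 57.1 W/(m²·K).
Amplitude A = F₀ / √((Cω)²+λ²) = 274.3 / 57.1 = 4.80 K.

4.8 K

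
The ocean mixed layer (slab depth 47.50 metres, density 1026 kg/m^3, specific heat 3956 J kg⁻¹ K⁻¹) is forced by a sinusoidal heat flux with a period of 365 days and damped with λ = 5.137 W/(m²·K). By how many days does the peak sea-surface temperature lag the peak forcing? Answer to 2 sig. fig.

Areal heat capacity C = ρ c_p D = 1026 × 3956 × 47.50 = 1.93×10^8 J m⁻² K⁻¹.
ω = 2π / 3.15×10^7 s = 1.99×10^-7 s⁻¹.
Phase lag φ = arctan(Cω/λ) = arctan(38.4/5.137) = 1.44 rad.
Time lag = φ / ω = 1.44 / 1.99×10^-7 = 7.22×10^6 s = 83.5 days.

84 days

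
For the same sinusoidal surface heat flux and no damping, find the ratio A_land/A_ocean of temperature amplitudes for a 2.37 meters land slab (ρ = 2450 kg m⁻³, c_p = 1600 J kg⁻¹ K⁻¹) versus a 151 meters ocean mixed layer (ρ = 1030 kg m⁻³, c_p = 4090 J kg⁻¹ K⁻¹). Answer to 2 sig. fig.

C_ocean = 1030 × 4090 × 151 = 6.36×10^8 J/(m²·K).
C_land = 2450 × 1600 × 2.37 = 9.29×10^6 J/(m²·K).
Undamped amplitude ∝ 1/C, so A_land/A_ocean = C_ocean/C_land = 68.5.

68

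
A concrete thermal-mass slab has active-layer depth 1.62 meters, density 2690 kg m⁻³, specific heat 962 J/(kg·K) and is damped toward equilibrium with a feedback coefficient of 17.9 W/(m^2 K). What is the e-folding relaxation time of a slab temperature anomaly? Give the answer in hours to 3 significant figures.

Areal heat capacity C = ρ c_p D = 2690 × 962 × 1.62 = 4.19×10^6 J/(m²·K).
Relaxation time τ = C / λ = 4.19×10^6 / 17.9 = 2.34×10^5 s.
In hours: 2.34×10^5 s / (3600 s/hour) = 65.1 hours.

65.1 hours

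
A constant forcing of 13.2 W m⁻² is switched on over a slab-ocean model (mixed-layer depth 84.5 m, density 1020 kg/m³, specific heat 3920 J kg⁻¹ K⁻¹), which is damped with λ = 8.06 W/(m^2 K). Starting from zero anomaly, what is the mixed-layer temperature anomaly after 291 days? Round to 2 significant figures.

Areal heat capacity C = ρ c_p D = 1020 × 3920 × 84.5 = 3.38×10^8 J m⁻² K⁻¹.
τ = C / λ = 3.38×10^8 / 8.06 = 4.19×10^7 s.
Equilibrium anomaly ΔT_eq = F / λ = 13.2 / 8.06 = 1.64 K.
t = 291 days = 2.51×10^7 s, so t/τ = 0.600.
ΔT(t) = ΔT_eq (1 − e^(−t/τ)) = 1.64 × (1 − e^−0.600) = 0.739 K.

0.74 K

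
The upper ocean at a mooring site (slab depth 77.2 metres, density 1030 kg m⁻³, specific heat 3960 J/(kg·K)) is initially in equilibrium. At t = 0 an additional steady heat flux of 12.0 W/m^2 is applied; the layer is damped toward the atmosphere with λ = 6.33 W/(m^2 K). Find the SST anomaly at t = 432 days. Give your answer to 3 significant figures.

Areal heat capacity C = ρ c_p D = 1030 × 3960 × 77.2 = 3.15×10^8 J/(m²·K).
τ = C / λ = 3.15×10^8 / 6.33 = 4.97×10^7 s.
Equilibrium anomaly ΔT_eq = F / λ = 12.0 / 6.33 = 1.90 K.
t = 432 days = 3.73×10^7 s, so t/τ = 0.750.
ΔT(t) = ΔT_eq (1 − e^(−t/τ)) = 1.90 × (1 − e^−0.750) = 1.00 K.

1.00 K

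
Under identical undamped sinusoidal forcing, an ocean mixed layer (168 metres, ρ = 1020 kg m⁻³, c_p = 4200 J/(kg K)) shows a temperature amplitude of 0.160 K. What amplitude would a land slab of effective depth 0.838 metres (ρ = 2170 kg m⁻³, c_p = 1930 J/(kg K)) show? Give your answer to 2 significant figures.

C_ocean = 7.20×10^8 J/(m²·K); C_land = 3.51×10^6 J/(m²·K).
A ∝ 1/C ⇒ A_land = A_ocean × C_ocean/C_land = 0.160 × 205 = 32.8 K.

33 K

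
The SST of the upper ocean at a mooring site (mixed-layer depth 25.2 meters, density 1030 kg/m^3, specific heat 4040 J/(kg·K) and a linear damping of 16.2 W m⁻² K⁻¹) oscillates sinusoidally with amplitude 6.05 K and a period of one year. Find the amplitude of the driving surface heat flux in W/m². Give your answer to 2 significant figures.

Areal heat capacity C = ρ c_p D = 1030 × 4040 × 25.2 = 1.05×10^8 J/(m²·K).
ω = 2π / 3.15×10^7 s = 1.99×10^-7 s⁻¹.
√((Cω)² + λ²) = √((20.9)² + 16.2²) = 26.4 W/(m²·K).
F₀ = A × √((Cω)²+λ²) = 6.05 × 26.4 = 160 W/m².

160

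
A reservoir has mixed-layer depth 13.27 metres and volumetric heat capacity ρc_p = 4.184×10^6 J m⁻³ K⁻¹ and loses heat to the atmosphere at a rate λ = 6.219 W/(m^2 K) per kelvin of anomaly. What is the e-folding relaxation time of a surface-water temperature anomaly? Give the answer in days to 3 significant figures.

103 days

Areal heat capacity C = ρc_p × D = 4.184×10^6 × 13.27 = 5.55×10^7 J/(m²·K).
Relaxation time τ = C / λ = 5.55×10^7 / 6.219 = 8.93×10^6 s.
In days: 8.93×10^6 s / (86400 s/day) = 103 days.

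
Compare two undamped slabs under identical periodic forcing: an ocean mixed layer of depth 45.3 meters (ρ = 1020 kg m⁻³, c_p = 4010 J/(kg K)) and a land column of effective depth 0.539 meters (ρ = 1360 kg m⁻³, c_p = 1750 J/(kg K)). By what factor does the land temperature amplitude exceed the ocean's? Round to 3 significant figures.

144

C_ocean = 1020 × 4010 × 45.3 = 1.85×10^8 J/(m²·K).
C_land = 1360 × 1750 × 0.539 = 1.28×10^6 J/(m²·K).
Undamped amplitude ∝ 1/C, so A_land/A_ocean = C_ocean/C_land = 144.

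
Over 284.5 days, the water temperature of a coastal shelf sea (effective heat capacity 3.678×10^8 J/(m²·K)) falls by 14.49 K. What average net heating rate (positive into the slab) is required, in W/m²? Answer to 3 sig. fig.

-217

Areal heat capacity C = 3.678×10^8 J/(m²·K) (given).
Required heat per unit area: Q = C ΔT = 3.68×10^8 × -14.49 = -5.33×10^9 J/m².
Flux F = Q / Δt = -5.33×10^9 / 2.46×10^7 s = -217 W/m².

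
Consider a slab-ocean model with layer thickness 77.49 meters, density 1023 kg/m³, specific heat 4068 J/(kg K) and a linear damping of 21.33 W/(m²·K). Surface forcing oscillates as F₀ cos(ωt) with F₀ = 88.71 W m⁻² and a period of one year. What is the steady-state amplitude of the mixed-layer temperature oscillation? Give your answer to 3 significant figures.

1.31 K

Areal heat capacity C = ρ c_p D = 1023 × 4068 × 77.49 = 3.22×10^8 J/(m^2 K).
Angular frequency ω = 2π / T = 2π / 3.15×10^7 s = 1.99×10^-7 s⁻¹.
√((Cω)² + λ²) = √((64.3)² + 21.33²) = 67.7 W/(m²·K).
Amplitude A = F₀ / √((Cω)²+λ²) = 88.71 / 67.7 = 1.31 K.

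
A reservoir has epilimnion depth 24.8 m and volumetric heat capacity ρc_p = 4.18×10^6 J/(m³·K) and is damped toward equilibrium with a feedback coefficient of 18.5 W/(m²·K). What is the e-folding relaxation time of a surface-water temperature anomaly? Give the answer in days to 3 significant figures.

Areal heat capacity C = ρc_p × D = 4.18×10^6 × 24.8 = 1.04×10^8 J/(m²·K).
Relaxation time τ = C / λ = 1.04×10^8 / 18.5 = 5.60×10^6 s.
In days: 5.60×10^6 s / (86400 s/day) = 64.9 days.

64.9 days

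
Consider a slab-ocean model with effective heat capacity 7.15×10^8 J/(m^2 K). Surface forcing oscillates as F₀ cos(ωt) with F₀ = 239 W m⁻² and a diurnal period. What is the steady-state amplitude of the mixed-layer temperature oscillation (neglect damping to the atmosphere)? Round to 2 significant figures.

0.0046 K

Areal heat capacity C = 7.15×10^8 J/(m^2 K) (given).
Angular frequency ω = 2π / T = 2π / 86400 s = 7.27×10^-5 s⁻¹.
Cω = 7.15×10^8 × 7.27×10^-5 = 52000 W/(m²·K).
Amplitude A = F₀ / (Cω) = 239 / 52000 = 0.00460 K.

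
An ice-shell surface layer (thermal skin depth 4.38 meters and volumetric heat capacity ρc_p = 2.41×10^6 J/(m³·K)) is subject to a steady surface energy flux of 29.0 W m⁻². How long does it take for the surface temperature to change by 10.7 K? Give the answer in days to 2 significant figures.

45 days

Areal heat capacity C = ρc_p × D = 2.41×10^6 × 4.38 = 1.06×10^7 J/(m²·K).
Time required: Δt = C ΔT / F = 1.06×10^7 × 10.7 / 29.0 = 3.89×10^6 s.
In days: 3.89×10^6 s / (86400 s/day) = 45.1 days.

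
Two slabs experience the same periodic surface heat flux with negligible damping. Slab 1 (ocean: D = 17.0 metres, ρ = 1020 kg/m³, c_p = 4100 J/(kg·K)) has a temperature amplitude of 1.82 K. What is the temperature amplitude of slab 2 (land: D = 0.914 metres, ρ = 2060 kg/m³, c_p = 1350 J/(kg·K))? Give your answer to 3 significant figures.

50.9 K

C_ocean = 7.11×10^7 J/(m²·K); C_land = 2.54×10^6 J/(m²·K).
A ∝ 1/C ⇒ A_land = A_ocean × C_ocean/C_land = 1.82 × 28.0 = 50.9 K.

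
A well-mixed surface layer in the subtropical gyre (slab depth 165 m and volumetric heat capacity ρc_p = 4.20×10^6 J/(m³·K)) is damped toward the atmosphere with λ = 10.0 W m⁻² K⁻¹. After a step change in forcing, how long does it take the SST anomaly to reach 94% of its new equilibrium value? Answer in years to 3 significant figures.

Areal heat capacity C = ρc_p × D = 4.20×10^6 × 165 = 6.93×10^8 J/(m^2 K).
τ = C / λ = 6.93×10^8 / 10.0 = 6.93×10^7 s.
Fraction reached: 1 − e^(−t/τ) = 0.94 ⇒ t = −τ ln(1 − 0.94) = τ × 2.81.
t = 1.95×10^8 s = 6.18 years.

6.18 years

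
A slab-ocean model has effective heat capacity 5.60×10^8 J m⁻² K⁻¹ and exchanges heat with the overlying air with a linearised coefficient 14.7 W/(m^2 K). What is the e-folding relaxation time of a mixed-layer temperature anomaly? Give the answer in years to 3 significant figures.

1.21 years

Areal heat capacity C = 5.60×10^8 J m⁻² K⁻¹ (given).
Relaxation time τ = C / λ = 5.60×10^8 / 14.7 = 3.81×10^7 s.
In years: 3.81×10^7 s / (3.156×10^7 s/year) = 1.21 years.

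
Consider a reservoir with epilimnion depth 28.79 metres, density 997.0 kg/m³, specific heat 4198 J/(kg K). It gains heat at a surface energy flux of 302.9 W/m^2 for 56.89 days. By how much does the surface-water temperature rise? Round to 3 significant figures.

12.4 K

Areal heat capacity C = ρ c_p D = 997.0 × 4198 × 28.79 = 1.20×10^8 J/(m^2 K).
Net heat input Q = F Δt = 302.9 × (56.89 days × 86400 s/day) = 1.49×10^9 J/m².
ΔT = Q / C = 1.49×10^9 / 1.20×10^8 = 12.4 K.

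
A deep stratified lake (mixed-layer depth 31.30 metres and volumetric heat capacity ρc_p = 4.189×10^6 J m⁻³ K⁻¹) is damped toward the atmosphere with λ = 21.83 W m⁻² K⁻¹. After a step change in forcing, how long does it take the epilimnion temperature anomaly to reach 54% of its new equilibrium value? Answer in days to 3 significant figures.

54.0 days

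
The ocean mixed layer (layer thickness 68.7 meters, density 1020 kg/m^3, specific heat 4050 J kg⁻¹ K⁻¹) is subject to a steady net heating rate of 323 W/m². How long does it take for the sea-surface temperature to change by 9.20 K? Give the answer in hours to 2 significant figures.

2200 hours

Areal heat capacity C = ρ c_p D = 1020 × 4050 × 68.7 = 2.84×10^8 J/(m²·K).
Time required: Δt = C ΔT / F = 2.84×10^8 × 9.20 / 323 = 8.08×10^6 s.
In hours: 8.08×10^6 s / (3600 s/hour) = 2250 hours.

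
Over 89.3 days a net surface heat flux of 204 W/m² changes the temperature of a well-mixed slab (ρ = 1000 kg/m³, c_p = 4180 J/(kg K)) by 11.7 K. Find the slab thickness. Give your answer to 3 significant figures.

32.2 m

Heat input Q = F Δt = 204 × 7.72×10^6 s = 1.57×10^9 J/m².
Required areal heat capacity C = Q / ΔT = 1.35×10^8 J/(m²·K).
Depth D = C / (ρ c_p) = 1.35×10^8 / (1000 × 4180) = 32.2 m.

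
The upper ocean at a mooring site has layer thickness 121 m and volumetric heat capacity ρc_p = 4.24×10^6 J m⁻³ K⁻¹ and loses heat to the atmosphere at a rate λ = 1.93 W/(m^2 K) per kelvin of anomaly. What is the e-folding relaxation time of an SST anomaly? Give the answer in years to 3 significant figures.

8.42 years

Areal heat capacity C = ρc_p × D = 4.24×10^6 × 121 = 5.13×10^8 J m⁻² K⁻¹.
Relaxation time τ = C / λ = 5.13×10^8 / 1.93 = 2.66×10^8 s.
In years: 2.66×10^8 s / (3.156×10^7 s/year) = 8.42 years.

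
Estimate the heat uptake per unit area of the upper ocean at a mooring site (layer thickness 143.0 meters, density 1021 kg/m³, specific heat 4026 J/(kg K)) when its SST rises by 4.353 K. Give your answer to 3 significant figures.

Areal heat capacity C = ρ c_p D = 1021 × 4026 × 143.0 = 5.88×10^8 J/(m^2 K).
ΔQ = C ΔT = 5.88×10^8 × 4.353 = 2.56×10^9 J/m².

2.56×10^9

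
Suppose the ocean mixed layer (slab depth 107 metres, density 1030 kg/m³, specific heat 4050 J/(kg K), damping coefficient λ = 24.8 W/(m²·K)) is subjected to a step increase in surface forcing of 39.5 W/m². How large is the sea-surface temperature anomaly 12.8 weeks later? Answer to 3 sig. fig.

0.557 K

Areal heat capacity C = ρ c_p D = 1030 × 4050 × 107 = 4.46×10^8 J/(m²·K).
τ = C / λ = 4.46×10^8 / 24.8 = 1.80×10^7 s.
Equilibrium anomaly ΔT_eq = F / λ = 39.5 / 24.8 = 1.59 K.
t = 12.8 weeks = 7.74×10^6 s, so t/τ = 0.430.
ΔT(t) = ΔT_eq (1 − e^(−t/τ)) = 1.59 × (1 − e^−0.430) = 0.557 K.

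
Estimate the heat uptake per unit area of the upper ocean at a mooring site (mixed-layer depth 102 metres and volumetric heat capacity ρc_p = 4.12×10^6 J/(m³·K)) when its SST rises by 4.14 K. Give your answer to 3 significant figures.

Areal heat capacity C = ρc_p × D = 4.12×10^6 × 102 = 4.20×10^8 J m⁻² K⁻¹.
ΔQ = C ΔT = 4.20×10^8 × 4.14 = 1.74×10^9 J/m².

1.74×10^9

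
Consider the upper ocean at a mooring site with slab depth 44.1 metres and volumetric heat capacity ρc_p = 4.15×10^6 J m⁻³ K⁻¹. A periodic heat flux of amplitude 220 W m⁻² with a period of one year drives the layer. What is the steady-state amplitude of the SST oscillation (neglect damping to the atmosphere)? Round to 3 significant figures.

Areal heat capacity C = ρc_p × D = 4.15×10^6 × 44.1 = 1.83×10^8 J/(m^2 K).
Angular frequency ω = 2π / T = 2π / 3.15×10^7 s = 1.99×10^-7 s⁻¹.
Cω = 1.83×10^8 × 1.99×10^-7 = 36.5 W/(m²·K).
Amplitude A = F₀ / (Cω) = 220 / 36.5 = 6.03 K.

6.03 K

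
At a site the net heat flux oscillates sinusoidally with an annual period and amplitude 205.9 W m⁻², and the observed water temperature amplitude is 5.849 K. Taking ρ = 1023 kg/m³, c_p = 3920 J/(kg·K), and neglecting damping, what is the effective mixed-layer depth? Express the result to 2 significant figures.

ω = 2π / 3.15×10^7 s = 1.99×10^-7 s⁻¹.
Required C = F₀ / (A ω) = 205.9 / (5.849 × 1.99×10^-7) = 1.77×10^8 J/(m²·K).
D = C / (ρ c_p) = 1.77×10^8 / (1023 × 3920) = 44.1 m.

44 m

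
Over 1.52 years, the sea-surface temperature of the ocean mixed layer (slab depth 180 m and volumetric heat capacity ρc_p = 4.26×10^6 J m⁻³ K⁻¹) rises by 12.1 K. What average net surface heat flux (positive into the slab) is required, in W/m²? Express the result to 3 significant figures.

193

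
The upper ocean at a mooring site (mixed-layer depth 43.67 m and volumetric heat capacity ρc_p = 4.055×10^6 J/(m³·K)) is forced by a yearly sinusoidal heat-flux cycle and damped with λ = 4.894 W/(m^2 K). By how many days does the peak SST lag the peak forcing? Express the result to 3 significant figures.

Areal heat capacity C = ρc_p × D = 4.055×10^6 × 43.67 = 1.77×10^8 J/(m^2 K).
ω = 2π / 3.15×10^7 s = 1.99×10^-7 s⁻¹.
Phase lag φ = arctan(Cω/λ) = arctan(35.3/4.894) = 1.43 rad.
Time lag = φ / ω = 1.43 / 1.99×10^-7 = 7.19×10^6 s = 83.2 days.

83.2 days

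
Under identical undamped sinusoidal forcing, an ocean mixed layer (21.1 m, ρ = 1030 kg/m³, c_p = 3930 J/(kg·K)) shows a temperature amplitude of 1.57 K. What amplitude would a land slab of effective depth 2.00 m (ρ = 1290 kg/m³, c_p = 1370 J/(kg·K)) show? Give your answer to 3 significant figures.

37.9 K

C_ocean = 8.54×10^7 J/(m²·K); C_land = 3.53×10^6 J/(m²·K).
A ∝ 1/C ⇒ A_land = A_ocean × C_ocean/C_land = 1.57 × 24.2 = 37.9 K.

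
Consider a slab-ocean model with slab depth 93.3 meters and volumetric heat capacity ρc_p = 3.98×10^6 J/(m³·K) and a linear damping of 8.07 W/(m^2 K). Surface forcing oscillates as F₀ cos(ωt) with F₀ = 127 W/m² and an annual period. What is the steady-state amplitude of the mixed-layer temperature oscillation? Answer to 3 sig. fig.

1.71 K

Areal heat capacity C = ρc_p × D = 3.98×10^6 × 93.3 = 3.71×10^8 J/(m²·K).
Angular frequency ω = 2π / T = 2π / 3.15×10^7 s = 1.99×10^-7 s⁻¹.
√((Cω)² + λ²) = √((74.0)² + 8.07²) = 74.4 W/(m²·K).
Amplitude A = F₀ / √((Cω)²+λ²) = 127 / 74.4 = 1.71 K.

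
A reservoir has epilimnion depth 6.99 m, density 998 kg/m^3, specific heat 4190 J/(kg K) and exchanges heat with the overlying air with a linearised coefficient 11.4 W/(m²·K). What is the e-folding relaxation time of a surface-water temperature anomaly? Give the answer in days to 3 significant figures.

29.7 days

Areal heat capacity C = ρ c_p D = 998 × 4190 × 6.99 = 2.92×10^7 J/(m^2 K).
Relaxation time τ = C / λ = 2.92×10^7 / 11.4 = 2.56×10^6 s.
In days: 2.56×10^6 s / (86400 s/day) = 29.7 days.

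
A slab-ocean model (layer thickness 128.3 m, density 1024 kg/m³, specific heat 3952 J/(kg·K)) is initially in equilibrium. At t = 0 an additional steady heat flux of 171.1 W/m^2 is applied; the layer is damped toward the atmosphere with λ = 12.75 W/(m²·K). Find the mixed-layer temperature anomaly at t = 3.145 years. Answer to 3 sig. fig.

12.2 K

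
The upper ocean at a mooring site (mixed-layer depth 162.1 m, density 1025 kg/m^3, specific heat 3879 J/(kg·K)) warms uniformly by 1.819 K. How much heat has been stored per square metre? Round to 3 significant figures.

1.17×10^9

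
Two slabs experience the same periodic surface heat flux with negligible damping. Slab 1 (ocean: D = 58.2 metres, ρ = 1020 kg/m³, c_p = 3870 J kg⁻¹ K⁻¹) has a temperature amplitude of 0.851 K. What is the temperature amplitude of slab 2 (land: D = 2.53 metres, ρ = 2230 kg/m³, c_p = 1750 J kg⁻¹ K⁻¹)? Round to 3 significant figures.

C_ocean = 2.30×10^8 J/(m²·K); C_land = 9.87×10^6 J/(m²·K).
A ∝ 1/C ⇒ A_land = A_ocean × C_ocean/C_land = 0.851 × 23.3 = 19.8 K.

19.8 K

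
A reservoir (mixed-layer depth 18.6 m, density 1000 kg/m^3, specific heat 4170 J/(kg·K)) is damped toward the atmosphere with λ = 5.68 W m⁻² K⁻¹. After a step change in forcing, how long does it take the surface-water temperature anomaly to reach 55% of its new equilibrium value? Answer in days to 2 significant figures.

130 days

Areal heat capacity C = ρ c_p D = 1000 × 4170 × 18.6 = 7.76×10^7 J m⁻² K⁻¹.
τ = C / λ = 7.76×10^7 / 5.68 = 1.37×10^7 s.
Fraction reached: 1 − e^(−t/τ) = 0.55 ⇒ t = −τ ln(1 − 0.55) = τ × 0.799.
t = 1.09×10^7 s = 126 days.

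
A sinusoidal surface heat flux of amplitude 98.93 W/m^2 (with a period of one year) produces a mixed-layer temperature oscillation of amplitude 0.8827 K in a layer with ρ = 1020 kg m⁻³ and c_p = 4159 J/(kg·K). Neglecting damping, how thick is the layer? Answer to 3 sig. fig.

ω = 2π / 3.15×10^7 s = 1.99×10^-7 s⁻¹.
Required C = F₀ / (A ω) = 98.93 / (0.8827 × 1.99×10^-7) = 5.63×10^8 J/(m²·K).
D = C / (ρ c_p) = 5.63×10^8 / (1020 × 4159) = 133 m.

133 m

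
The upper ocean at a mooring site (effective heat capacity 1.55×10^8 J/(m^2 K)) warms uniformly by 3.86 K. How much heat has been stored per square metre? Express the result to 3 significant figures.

Areal heat capacity C = 1.55×10^8 J/(m^2 K) (given).
ΔQ = C ΔT = 1.55×10^8 × 3.86 = 5.98×10^8 J/m².

5.98×10^8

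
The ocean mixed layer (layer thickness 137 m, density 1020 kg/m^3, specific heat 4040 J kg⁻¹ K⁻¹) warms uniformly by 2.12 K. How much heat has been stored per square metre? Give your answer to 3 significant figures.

1.20×10^9

Areal heat capacity C = ρ c_p D = 1020 × 4040 × 137 = 5.65×10^8 J m⁻² K⁻¹.
ΔQ = C ΔT = 5.65×10^8 × 2.12 = 1.20×10^9 J/m².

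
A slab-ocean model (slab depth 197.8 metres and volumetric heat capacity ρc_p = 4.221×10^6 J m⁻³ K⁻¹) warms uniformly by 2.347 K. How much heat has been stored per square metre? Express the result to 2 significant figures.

2.0×10^9

Areal heat capacity C = ρc_p × D = 4.221×10^6 × 197.8 = 8.35×10^8 J/(m^2 K).
ΔQ = C ΔT = 8.35×10^8 × 2.347 = 1.96×10^9 J/m².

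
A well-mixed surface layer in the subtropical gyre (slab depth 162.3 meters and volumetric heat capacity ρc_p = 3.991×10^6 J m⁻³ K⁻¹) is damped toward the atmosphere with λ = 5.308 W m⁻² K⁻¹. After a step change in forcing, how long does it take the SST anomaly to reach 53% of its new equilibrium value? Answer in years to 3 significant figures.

Areal heat capacity C = ρc_p × D = 3.991×10^6 × 162.3 = 6.48×10^8 J m⁻² K⁻¹.
τ = C / λ = 6.48×10^8 / 5.308 = 1.22×10^8 s.
Fraction reached: 1 − e^(−t/τ) = 0.53 ⇒ t = −τ ln(1 − 0.53) = τ × 0.755.
t = 9.21×10^7 s = 2.92 years.

2.92 years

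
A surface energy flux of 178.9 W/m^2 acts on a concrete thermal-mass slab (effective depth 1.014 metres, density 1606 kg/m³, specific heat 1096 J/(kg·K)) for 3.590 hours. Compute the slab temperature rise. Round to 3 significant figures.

1.30 K

Areal heat capacity C = ρ c_p D = 1606 × 1096 × 1.014 = 1.78×10^6 J m⁻² K⁻¹.
Net heat input Q = F Δt = 178.9 × (3.590 hours × 3600 s/hour) = 2.31×10^6 J/m².
ΔT = Q / C = 2.31×10^6 / 1.78×10^6 = 1.30 K.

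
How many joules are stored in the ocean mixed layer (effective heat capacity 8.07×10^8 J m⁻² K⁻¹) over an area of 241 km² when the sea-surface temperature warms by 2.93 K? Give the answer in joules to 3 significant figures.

5.70×10^17 J

Areal heat capacity C = 8.07×10^8 J m⁻² K⁻¹ (given).
Heat per unit area: q = C ΔT = 8.07×10^8 × 2.93 = 2.36×10^9 J/m².
Total heat: Q = q × A = 2.36×10^9 × (241 × 10⁶ m²) = 5.70×10^17 J.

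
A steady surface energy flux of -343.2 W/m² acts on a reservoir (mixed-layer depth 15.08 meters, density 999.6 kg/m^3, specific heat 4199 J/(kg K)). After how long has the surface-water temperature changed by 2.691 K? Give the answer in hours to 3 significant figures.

138 hours

Areal heat capacity C = ρ c_p D = 999.6 × 4199 × 15.08 = 6.33×10^7 J/(m²·K).
Time required: Δt = C ΔT / F = 6.33×10^7 × -2.691 / -343.2 = 4.96×10^5 s.
In hours: 4.96×10^5 s / (3600 s/hour) = 138 hours.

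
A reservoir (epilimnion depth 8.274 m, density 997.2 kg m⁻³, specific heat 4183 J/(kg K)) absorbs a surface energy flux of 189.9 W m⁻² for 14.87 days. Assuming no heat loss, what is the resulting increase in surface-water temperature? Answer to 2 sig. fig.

7.1 K

Areal heat capacity C = ρ c_p D = 997.2 × 4183 × 8.274 = 3.45×10^7 J m⁻² K⁻¹.
Net heat input Q = F Δt = 189.9 × (14.87 days × 86400 s/day) = 2.44×10^8 J/m².
ΔT = Q / C = 2.44×10^8 / 3.45×10^7 = 7.07 K.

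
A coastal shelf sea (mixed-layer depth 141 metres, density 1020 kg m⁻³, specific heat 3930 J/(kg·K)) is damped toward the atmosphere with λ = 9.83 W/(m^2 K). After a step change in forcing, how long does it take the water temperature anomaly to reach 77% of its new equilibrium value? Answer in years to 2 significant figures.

Areal heat capacity C = ρ c_p D = 1020 × 3930 × 141 = 5.65×10^8 J/(m^2 K).
τ = C / λ = 5.65×10^8 / 9.83 = 5.75×10^7 s.
Fraction reached: 1 − e^(−t/τ) = 0.77 ⇒ t = −τ ln(1 − 0.77) = τ × 1.47.
t = 8.45×10^7 s = 2.68 years.

2.7 years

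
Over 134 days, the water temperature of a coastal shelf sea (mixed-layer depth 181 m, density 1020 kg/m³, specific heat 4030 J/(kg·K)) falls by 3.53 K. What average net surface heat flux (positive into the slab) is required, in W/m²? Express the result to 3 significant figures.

-227

Areal heat capacity C = ρ c_p D = 1020 × 4030 × 181 = 7.44×10^8 J/(m^2 K).
Required heat per unit area: Q = C ΔT = 7.44×10^8 × -3.53 = -2.63×10^9 J/m².
Flux F = Q / Δt = -2.63×10^9 / 1.16×10^7 s = -227 W/m².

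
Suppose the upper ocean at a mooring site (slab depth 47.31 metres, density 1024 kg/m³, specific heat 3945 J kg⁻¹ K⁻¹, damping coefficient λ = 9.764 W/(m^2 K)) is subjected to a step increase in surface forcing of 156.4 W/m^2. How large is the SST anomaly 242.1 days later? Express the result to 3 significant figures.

10.5 K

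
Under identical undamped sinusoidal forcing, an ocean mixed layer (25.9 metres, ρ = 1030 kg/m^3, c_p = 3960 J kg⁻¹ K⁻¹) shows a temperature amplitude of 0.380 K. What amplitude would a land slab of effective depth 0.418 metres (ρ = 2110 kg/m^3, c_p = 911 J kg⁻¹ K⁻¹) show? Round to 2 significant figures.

C_ocean = 1.06×10^8 J/(m²·K); C_land = 8.03×10^5 J/(m²·K).
A ∝ 1/C ⇒ A_land = A_ocean × C_ocean/C_land = 0.380 × 131 = 50.0 K.

50 K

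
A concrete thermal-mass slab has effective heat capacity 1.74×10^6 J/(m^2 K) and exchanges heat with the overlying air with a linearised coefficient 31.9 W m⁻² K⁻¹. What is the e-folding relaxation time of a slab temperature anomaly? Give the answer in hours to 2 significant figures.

Areal heat capacity C = 1.74×10^6 J/(m^2 K) (given).
Relaxation time τ = C / λ = 1.74×10^6 / 31.9 = 54500 s.
In hours: 54500 s / (3600 s/hour) = 15.2 hours.

15 hours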